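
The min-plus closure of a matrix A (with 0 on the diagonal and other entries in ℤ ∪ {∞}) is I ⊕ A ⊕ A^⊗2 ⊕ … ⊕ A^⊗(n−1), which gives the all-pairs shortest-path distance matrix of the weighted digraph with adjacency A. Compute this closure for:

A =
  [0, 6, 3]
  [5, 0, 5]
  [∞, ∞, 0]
Closure =
  [0, 6, 3]
  [5, 0, 5]
  [∞, ∞, 0]

This is the Floyd-Warshall all-pairs shortest-path computation. For each intermediate vertex k = 0, 1, …, 2, update dist[i][j] ← min(dist[i][j], dist[i][k] + dist[k][j]). The final matrix gives, for each (i, j), the minimum total weight of any directed path from i to j (possibly empty when i = j).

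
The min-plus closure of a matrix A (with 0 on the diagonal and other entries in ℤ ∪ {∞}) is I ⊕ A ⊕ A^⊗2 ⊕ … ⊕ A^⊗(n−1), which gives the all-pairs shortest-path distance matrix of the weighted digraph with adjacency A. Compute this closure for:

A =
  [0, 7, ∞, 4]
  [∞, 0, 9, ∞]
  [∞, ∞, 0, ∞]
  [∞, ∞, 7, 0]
Closure =
  [0, 7, 11, 4]
  [∞, 0, 9, ∞]
  [∞, ∞, 0, ∞]
  [∞, ∞, 7, 0]

This is the Floyd-Warshall all-pairs shortest-path computation. For each intermediate vertex k = 0, 1, …, 3, update dist[i][j] ← min(dist[i][j], dist[i][k] + dist[k][j]). The final matrix gives, for each (i, j), the minimum total weight of any directed path from i to j (possibly empty when i = j).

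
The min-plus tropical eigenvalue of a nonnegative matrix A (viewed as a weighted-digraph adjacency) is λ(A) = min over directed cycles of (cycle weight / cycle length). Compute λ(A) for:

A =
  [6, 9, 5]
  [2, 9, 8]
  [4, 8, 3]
λ(A) = 3

Enumerate directed cycles and compute their means (weight / length). Sample:
  cycle 0 → 0: weight = 6, length = 1, mean = 6/1 ≈ 6.000
  cycle 1 → 1: weight = 9, length = 1, mean = 9/1 ≈ 9.000
  cycle 2 → 2: weight = 3, length = 1, mean = 3/1 ≈ 3.000
  cycle 0 → 1 → 0: weight = 11, length = 2, mean = 11/2 ≈ 5.500
  cycle 0 → 2 → 0: weight = 9, length = 2, mean = 9/2 ≈ 4.500
  cycle 1 → 0 → 1: weight = 11, length = 2, mean = 11/2 ≈ 5.500
Minimum mean = 3.000, attained e.g. along the cycle 2 → 2 with weight 3 and length 1. So λ(A) = 3/1 = 3.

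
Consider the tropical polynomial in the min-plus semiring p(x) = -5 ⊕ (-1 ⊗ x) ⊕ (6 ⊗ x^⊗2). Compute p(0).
p(0) = -5

A tropical monomial a ⊗ x^⊗i evaluates to a + i · x. Evaluating each term at x = 0:
  Term 0 contributes -5 + 0 · 0 = -5
  Term 1 contributes -1 + 1 · 0 = -1
  Term 2 contributes 6 + 2 · 0 = 6
p(0) = ⊕ of these = min[-5, -1, 6] = -5.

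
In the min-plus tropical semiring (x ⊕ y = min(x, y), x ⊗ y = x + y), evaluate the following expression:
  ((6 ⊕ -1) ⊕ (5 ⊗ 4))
((6 ⊕ -1) ⊕ (5 ⊗ 4)) = -1

Expand innermost to outermost. Recall ⊕ takes the minimum of its arguments and ⊗ takes their sum. Working out the expression ((6 ⊕ -1) ⊕ (5 ⊗ 4)) gives -1.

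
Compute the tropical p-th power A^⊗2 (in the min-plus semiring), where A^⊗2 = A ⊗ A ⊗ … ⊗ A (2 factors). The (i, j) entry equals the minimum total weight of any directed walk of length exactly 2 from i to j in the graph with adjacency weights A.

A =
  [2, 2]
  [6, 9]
A^⊗2 =
  [4, 4]
  [8, 8]

Each entry (A^⊗2)_ij equals the minimum over all length-2 walks i = v_0 → v_1 → … → v_2 = j of Σ_t A[v_t][v_{t+1}]. For example, for (i, j) = (0, 1) we minimise over 2 possible intermediate vertex sequences; the minimum is 4, attained along the walk 0 → 0 → 1.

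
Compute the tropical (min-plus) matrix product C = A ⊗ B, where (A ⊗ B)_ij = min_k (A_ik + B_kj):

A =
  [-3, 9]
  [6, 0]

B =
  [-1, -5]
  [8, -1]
A ⊗ B =
  [-4, -8]
  [5, -1]

Apply the min-plus product entry-by-entry:
  C[0][0] = min over k of (A[0][0] + B[0][0] = -3 + -1 = -4, A[0][1] + B[1][0] = 9 + 8 = 17) = -4 (attained at k = 0)
  C[0][1] = min over k of (A[0][0] + B[0][1] = -3 + -5 = -8, A[0][1] + B[1][1] = 9 + -1 = 8) = -8 (attained at k = 0)
  C[1][0] = min over k of (A[1][0] + B[0][0] = 6 + -1 = 5, A[1][1] + B[1][0] = 0 + 8 = 8) = 5 (attained at k = 0)
  C[1][1] = min over k of (A[1][0] + B[0][1] = 6 + -5 = 1, A[1][1] + B[1][1] = 0 + -1 = -1) = -1 (attained at k = 1)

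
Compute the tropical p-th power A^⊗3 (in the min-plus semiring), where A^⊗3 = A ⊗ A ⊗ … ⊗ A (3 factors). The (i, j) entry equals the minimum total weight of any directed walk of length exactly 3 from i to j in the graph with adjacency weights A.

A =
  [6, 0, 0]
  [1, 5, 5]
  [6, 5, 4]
A^⊗3 =
  [6, 1, 1]
  [2, 6, 5]
  [7, 6, 6]

Each entry (A^⊗3)_ij equals the minimum over all length-3 walks i = v_0 → v_1 → … → v_3 = j of Σ_t A[v_t][v_{t+1}]. For example, for (i, j) = (0, 2) we minimise over 9 possible intermediate vertex sequences; the minimum is 1, attained along the walk 0 → 1 → 0 → 2.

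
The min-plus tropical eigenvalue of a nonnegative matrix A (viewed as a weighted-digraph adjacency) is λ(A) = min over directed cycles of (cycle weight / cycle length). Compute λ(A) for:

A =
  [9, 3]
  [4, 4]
λ(A) = 7/2

Enumerate directed cycles and compute their means (weight / length). Sample:
  cycle 0 → 0: weight = 9, length = 1, mean = 9/1 ≈ 9.000
  cycle 1 → 1: weight = 4, length = 1, mean = 4/1 ≈ 4.000
  cycle 0 → 1 → 0: weight = 7, length = 2, mean = 7/2 ≈ 3.500
  cycle 1 → 0 → 1: weight = 7, length = 2, mean = 7/2 ≈ 3.500
Minimum mean = 3.500, attained e.g. along the cycle 0 → 1 → 0 with weight 7 and length 2. So λ(A) = 7/2 = 7/2.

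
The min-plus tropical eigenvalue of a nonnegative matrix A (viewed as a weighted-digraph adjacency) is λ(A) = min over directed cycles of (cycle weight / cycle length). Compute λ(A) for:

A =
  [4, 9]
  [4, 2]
λ(A) = 2

Enumerate directed cycles and compute their means (weight / length). Sample:
  cycle 0 → 0: weight = 4, length = 1, mean = 4/1 ≈ 4.000
  cycle 1 → 1: weight = 2, length = 1, mean = 2/1 ≈ 2.000
  cycle 0 → 1 → 0: weight = 13, length = 2, mean = 13/2 ≈ 6.500
  cycle 1 → 0 → 1: weight = 13, length = 2, mean = 13/2 ≈ 6.500
Minimum mean = 2.000, attained e.g. along the cycle 1 → 1 with weight 2 and length 1. So λ(A) = 2/1 = 2.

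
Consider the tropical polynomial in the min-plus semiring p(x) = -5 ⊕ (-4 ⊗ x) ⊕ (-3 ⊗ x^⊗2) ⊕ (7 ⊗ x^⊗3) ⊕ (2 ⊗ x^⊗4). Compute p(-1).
p(-1) = -5

A tropical monomial a ⊗ x^⊗i evaluates to a + i · x. Evaluating each term at x = -1:
  Term 0 contributes -5 + 0 · -1 = -5
  Term 1 contributes -4 + 1 · -1 = -5
  Term 2 contributes -3 + 2 · -1 = -5
  Term 3 contributes 7 + 3 · -1 = 4
  Term 4 contributes 2 + 4 · -1 = -2
p(-1) = ⊕ of these = min[-5, -5, -5, 4, -2] = -5.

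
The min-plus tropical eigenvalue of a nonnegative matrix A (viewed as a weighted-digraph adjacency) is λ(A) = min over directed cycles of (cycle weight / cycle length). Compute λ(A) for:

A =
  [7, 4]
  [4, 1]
λ(A) = 1

Enumerate directed cycles and compute their means (weight / length). Sample:
  cycle 0 → 0: weight = 7, length = 1, mean = 7/1 ≈ 7.000
  cycle 1 → 1: weight = 1, length = 1, mean = 1/1 ≈ 1.000
  cycle 0 → 1 → 0: weight = 8, length = 2, mean = 8/2 ≈ 4.000
  cycle 1 → 0 → 1: weight = 8, length = 2, mean = 8/2 ≈ 4.000
Minimum mean = 1.000, attained e.g. along the cycle 1 → 1 with weight 1 and length 1. So λ(A) = 1/1 = 1.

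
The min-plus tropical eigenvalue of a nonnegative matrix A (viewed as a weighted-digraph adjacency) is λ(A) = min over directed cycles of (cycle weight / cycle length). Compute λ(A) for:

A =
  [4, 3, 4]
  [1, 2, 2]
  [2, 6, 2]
λ(A) = 2

Enumerate directed cycles and compute their means (weight / length). Sample:
  cycle 0 → 0: weight = 4, length = 1, mean = 4/1 ≈ 4.000
  cycle 1 → 1: weight = 2, length = 1, mean = 2/1 ≈ 2.000
  cycle 2 → 2: weight = 2, length = 1, mean = 2/1 ≈ 2.000
  cycle 0 → 1 → 0: weight = 4, length = 2, mean = 4/2 ≈ 2.000
  cycle 0 → 2 → 0: weight = 6, length = 2, mean = 6/2 ≈ 3.000
  cycle 1 → 0 → 1: weight = 4, length = 2, mean = 4/2 ≈ 2.000
Minimum mean = 2.000, attained e.g. along the cycle 1 → 1 with weight 2 and length 1. So λ(A) = 2/1 = 2.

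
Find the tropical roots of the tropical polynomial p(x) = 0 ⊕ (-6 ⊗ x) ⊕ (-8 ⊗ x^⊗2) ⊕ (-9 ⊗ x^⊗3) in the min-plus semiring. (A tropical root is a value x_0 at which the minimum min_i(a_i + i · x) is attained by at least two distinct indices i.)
Roots: {1, 2, 6}

Each tropical root is a break point of the lower envelope of the lines y = a_i + i · x (there are 4 lines, with slopes 0, 1, ..., 3). Only the lines that attain the minimum somewhere contribute to roots; other lines are dominated. Here the surviving (envelope) indices are i = 3, i = 2, i = 1, i = 0.
Intersections between consecutive envelope lines give the roots: for adjacent envelope indices i < j the intersection is x = (a_i − a_j) / (j − i). Reading off the sorted break points: {1, 2, 6}.
Verification: at each break x_0, at least two indices attain the minimum of min_i(a_i + i · x_0).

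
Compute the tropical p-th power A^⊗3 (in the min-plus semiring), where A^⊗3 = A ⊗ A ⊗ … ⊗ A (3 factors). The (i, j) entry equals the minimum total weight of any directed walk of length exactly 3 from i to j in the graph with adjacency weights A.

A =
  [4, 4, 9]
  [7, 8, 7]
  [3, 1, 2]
A^⊗3 =
  [12, 12, 13]
  [12, 10, 11]
  [7, 5, 6]

Each entry (A^⊗3)_ij equals the minimum over all length-3 walks i = v_0 → v_1 → … → v_3 = j of Σ_t A[v_t][v_{t+1}]. For example, for (i, j) = (0, 2) we minimise over 9 possible intermediate vertex sequences; the minimum is 13, attained along the walk 0 → 1 → 2 → 2.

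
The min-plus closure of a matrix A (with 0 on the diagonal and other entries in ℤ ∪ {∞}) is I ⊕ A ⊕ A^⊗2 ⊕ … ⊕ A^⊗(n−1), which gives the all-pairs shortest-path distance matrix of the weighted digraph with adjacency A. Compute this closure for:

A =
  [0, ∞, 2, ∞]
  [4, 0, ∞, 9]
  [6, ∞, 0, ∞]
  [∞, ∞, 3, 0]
Closure =
  [0, ∞, 2, ∞]
  [4, 0, 6, 9]
  [6, ∞, 0, ∞]
  [9, ∞, 3, 0]

This is the Floyd-Warshall all-pairs shortest-path computation. For each intermediate vertex k = 0, 1, …, 3, update dist[i][j] ← min(dist[i][j], dist[i][k] + dist[k][j]). The final matrix gives, for each (i, j), the minimum total weight of any directed path from i to j (possibly empty when i = j).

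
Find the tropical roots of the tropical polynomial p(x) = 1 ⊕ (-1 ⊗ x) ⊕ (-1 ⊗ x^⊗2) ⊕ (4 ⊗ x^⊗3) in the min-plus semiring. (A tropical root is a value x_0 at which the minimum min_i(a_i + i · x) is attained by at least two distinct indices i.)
Roots: {-5, 0, 2}

Each tropical root is a break point of the lower envelope of the lines y = a_i + i · x (there are 4 lines, with slopes 0, 1, ..., 3). Only the lines that attain the minimum somewhere contribute to roots; other lines are dominated. Here the surviving (envelope) indices are i = 3, i = 2, i = 1, i = 0.
Intersections between consecutive envelope lines give the roots: for adjacent envelope indices i < j the intersection is x = (a_i − a_j) / (j − i). Reading off the sorted break points: {-5, 0, 2}.
Verification: at each break x_0, at least two indices attain the minimum of min_i(a_i + i · x_0).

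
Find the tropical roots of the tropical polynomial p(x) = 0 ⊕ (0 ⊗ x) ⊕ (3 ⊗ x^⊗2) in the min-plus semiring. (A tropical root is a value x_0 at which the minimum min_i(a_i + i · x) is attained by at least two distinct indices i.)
Roots: {-3, 0}

Each tropical root is a break point of the lower envelope of the lines y = a_i + i · x (there are 3 lines, with slopes 0, 1, ..., 2). Only the lines that attain the minimum somewhere contribute to roots; other lines are dominated. Here the surviving (envelope) indices are i = 2, i = 1, i = 0.
Intersections between consecutive envelope lines give the roots: for adjacent envelope indices i < j the intersection is x = (a_i − a_j) / (j − i). Reading off the sorted break points: {-3, 0}.
Verification: at each break x_0, at least two indices attain the minimum of min_i(a_i + i · x_0).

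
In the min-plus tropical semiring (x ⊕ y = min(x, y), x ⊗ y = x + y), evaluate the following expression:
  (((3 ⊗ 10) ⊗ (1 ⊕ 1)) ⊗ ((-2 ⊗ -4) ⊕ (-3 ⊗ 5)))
(((3 ⊗ 10) ⊗ (1 ⊕ 1)) ⊗ ((-2 ⊗ -4) ⊕ (-3 ⊗ 5))) = 8

Expand innermost to outermost. Recall ⊕ takes the minimum of its arguments and ⊗ takes their sum. Working out the expression (((3 ⊗ 10) ⊗ (1 ⊕ 1)) ⊗ ((-2 ⊗ -4) ⊕ (-3 ⊗ 5))) gives 8.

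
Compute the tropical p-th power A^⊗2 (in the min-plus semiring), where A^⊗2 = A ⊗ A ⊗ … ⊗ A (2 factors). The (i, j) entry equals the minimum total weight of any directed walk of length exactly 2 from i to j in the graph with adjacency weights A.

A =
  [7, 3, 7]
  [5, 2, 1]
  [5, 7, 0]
A^⊗2 =
  [8, 5, 4]
  [6, 4, 1]
  [5, 7, 0]

Each entry (A^⊗2)_ij equals the minimum over all length-2 walks i = v_0 → v_1 → … → v_2 = j of Σ_t A[v_t][v_{t+1}]. For example, for (i, j) = (0, 2) we minimise over 3 possible intermediate vertex sequences; the minimum is 4, attained along the walk 0 → 1 → 2.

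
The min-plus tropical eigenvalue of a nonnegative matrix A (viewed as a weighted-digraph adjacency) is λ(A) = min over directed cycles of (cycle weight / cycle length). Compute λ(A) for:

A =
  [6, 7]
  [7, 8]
λ(A) = 6

Enumerate directed cycles and compute their means (weight / length). Sample:
  cycle 0 → 0: weight = 6, length = 1, mean = 6/1 ≈ 6.000
  cycle 1 → 1: weight = 8, length = 1, mean = 8/1 ≈ 8.000
  cycle 0 → 1 → 0: weight = 14, length = 2, mean = 14/2 ≈ 7.000
  cycle 1 → 0 → 1: weight = 14, length = 2, mean = 14/2 ≈ 7.000
Minimum mean = 6.000, attained e.g. along the cycle 0 → 0 with weight 6 and length 1. So λ(A) = 6/1 = 6.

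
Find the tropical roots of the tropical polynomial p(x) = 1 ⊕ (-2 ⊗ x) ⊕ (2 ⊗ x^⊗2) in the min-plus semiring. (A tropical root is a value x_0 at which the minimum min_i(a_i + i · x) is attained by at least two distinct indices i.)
Roots: {-4, 3}

Each tropical root is a break point of the lower envelope of the lines y = a_i + i · x (there are 3 lines, with slopes 0, 1, ..., 2). Only the lines that attain the minimum somewhere contribute to roots; other lines are dominated. Here the surviving (envelope) indices are i = 2, i = 1, i = 0.
Intersections between consecutive envelope lines give the roots: for adjacent envelope indices i < j the intersection is x = (a_i − a_j) / (j − i). Reading off the sorted break points: {-4, 3}.
Verification: at each break x_0, at least two indices attain the minimum of min_i(a_i + i · x_0).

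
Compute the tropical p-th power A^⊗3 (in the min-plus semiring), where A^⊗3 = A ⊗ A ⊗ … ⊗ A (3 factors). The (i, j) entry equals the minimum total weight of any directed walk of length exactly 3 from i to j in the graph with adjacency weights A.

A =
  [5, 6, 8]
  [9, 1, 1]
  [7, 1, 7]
A^⊗3 =
  [14, 8, 8]
  [9, 3, 3]
  [9, 3, 3]

Each entry (A^⊗3)_ij equals the minimum over all length-3 walks i = v_0 → v_1 → … → v_3 = j of Σ_t A[v_t][v_{t+1}]. For example, for (i, j) = (0, 2) we minimise over 9 possible intermediate vertex sequences; the minimum is 8, attained along the walk 0 → 1 → 1 → 2.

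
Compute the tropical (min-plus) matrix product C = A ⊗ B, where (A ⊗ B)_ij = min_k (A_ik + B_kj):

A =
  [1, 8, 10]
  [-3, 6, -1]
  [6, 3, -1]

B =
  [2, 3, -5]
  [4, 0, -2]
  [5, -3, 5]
A ⊗ B =
  [3, 4, -4]
  [-1, -4, -8]
  [4, -4, 1]

Apply the min-plus product entry-by-entry:
  C[0][0] = min over k of (A[0][0] + B[0][0] = 1 + 2 = 3, A[0][1] + B[1][0] = 8 + 4 = 12, A[0][2] + B[2][0] = 10 + 5 = 15) = 3 (attained at k = 0)
  C[0][1] = min over k of (A[0][0] + B[0][1] = 1 + 3 = 4, A[0][1] + B[1][1] = 8 + 0 = 8, A[0][2] + B[2][1] = 10 + -3 = 7) = 4 (attained at k = 0)
  C[0][2] = min over k of (A[0][0] + B[0][2] = 1 + -5 = -4, A[0][1] + B[1][2] = 8 + -2 = 6, A[0][2] + B[2][2] = 10 + 5 = 15) = -4 (attained at k = 0)
  C[1][0] = min over k of (A[1][0] + B[0][0] = -3 + 2 = -1, A[1][1] + B[1][0] = 6 + 4 = 10, A[1][2] + B[2][0] = -1 + 5 = 4) = -1 (attained at k = 0)
  C[1][1] = min over k of (A[1][0] + B[0][1] = -3 + 3 = 0, A[1][1] + B[1][1] = 6 + 0 = 6, A[1][2] + B[2][1] = -1 + -3 = -4) = -4 (attained at k = 2)
  C[1][2] = min over k of (A[1][0] + B[0][2] = -3 + -5 = -8, A[1][1] + B[1][2] = 6 + -2 = 4, A[1][2] + B[2][2] = -1 + 5 = 4) = -8 (attained at k = 0)
  C[2][0] = min over k of (A[2][0] + B[0][0] = 6 + 2 = 8, A[2][1] + B[1][0] = 3 + 4 = 7, A[2][2] + B[2][0] = -1 + 5 = 4) = 4 (attained at k = 2)
  C[2][1] = min over k of (A[2][0] + B[0][1] = 6 + 3 = 9, A[2][1] + B[1][1] = 3 + 0 = 3, A[2][2] + B[2][1] = -1 + -3 = -4) = -4 (attained at k = 2)
  C[2][2] = min over k of (A[2][0] + B[0][2] = 6 + -5 = 1, A[2][1] + B[1][2] = 3 + -2 = 1, A[2][2] + B[2][2] = -1 + 5 = 4) = 1 (attained at k = 0)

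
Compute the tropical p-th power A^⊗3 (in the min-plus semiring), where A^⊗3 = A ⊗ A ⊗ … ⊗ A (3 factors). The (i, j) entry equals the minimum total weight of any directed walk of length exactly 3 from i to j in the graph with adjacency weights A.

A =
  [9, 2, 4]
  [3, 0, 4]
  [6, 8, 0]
A^⊗3 =
  [5, 2, 4]
  [3, 0, 4]
  [6, 8, 0]

Each entry (A^⊗3)_ij equals the minimum over all length-3 walks i = v_0 → v_1 → … → v_3 = j of Σ_t A[v_t][v_{t+1}]. For example, for (i, j) = (0, 2) we minimise over 9 possible intermediate vertex sequences; the minimum is 4, attained along the walk 0 → 2 → 2 → 2.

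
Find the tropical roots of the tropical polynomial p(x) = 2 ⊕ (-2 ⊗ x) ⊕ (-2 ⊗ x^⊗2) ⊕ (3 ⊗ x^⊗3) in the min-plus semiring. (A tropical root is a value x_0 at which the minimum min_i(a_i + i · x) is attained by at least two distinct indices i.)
Roots: {-5, 0, 4}

Each tropical root is a break point of the lower envelope of the lines y = a_i + i · x (there are 4 lines, with slopes 0, 1, ..., 3). Only the lines that attain the minimum somewhere contribute to roots; other lines are dominated. Here the surviving (envelope) indices are i = 3, i = 2, i = 1, i = 0.
Intersections between consecutive envelope lines give the roots: for adjacent envelope indices i < j the intersection is x = (a_i − a_j) / (j − i). Reading off the sorted break points: {-5, 0, 4}.
Verification: at each break x_0, at least two indices attain the minimum of min_i(a_i + i · x_0).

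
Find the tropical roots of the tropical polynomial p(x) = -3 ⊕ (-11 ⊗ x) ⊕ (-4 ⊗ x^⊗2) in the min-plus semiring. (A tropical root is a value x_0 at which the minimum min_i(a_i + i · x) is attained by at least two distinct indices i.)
Roots: {-7, 8}

Each tropical root is a break point of the lower envelope of the lines y = a_i + i · x (there are 3 lines, with slopes 0, 1, ..., 2). Only the lines that attain the minimum somewhere contribute to roots; other lines are dominated. Here the surviving (envelope) indices are i = 2, i = 1, i = 0.
Intersections between consecutive envelope lines give the roots: for adjacent envelope indices i < j the intersection is x = (a_i − a_j) / (j − i). Reading off the sorted break points: {-7, 8}.
Verification: at each break x_0, at least two indices attain the minimum of min_i(a_i + i · x_0).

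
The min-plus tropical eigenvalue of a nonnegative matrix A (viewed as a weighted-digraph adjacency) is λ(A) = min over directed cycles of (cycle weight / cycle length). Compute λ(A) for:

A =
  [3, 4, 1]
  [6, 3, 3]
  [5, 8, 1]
λ(A) = 1

Enumerate directed cycles and compute their means (weight / length). Sample:
  cycle 0 → 0: weight = 3, length = 1, mean = 3/1 ≈ 3.000
  cycle 1 → 1: weight = 3, length = 1, mean = 3/1 ≈ 3.000
  cycle 2 → 2: weight = 1, length = 1, mean = 1/1 ≈ 1.000
  cycle 0 → 1 → 0: weight = 10, length = 2, mean = 10/2 ≈ 5.000
  cycle 0 → 2 → 0: weight = 6, length = 2, mean = 6/2 ≈ 3.000
  cycle 1 → 0 → 1: weight = 10, length = 2, mean = 10/2 ≈ 5.000
Minimum mean = 1.000, attained e.g. along the cycle 2 → 2 with weight 1 and length 1. So λ(A) = 1/1 = 1.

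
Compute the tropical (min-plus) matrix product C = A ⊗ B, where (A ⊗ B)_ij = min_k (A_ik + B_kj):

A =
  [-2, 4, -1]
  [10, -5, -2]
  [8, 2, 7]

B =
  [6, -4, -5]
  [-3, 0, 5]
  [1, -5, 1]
A ⊗ B =
  [0, -6, -7]
  [-8, -7, -1]
  [-1, 2, 3]

Apply the min-plus product entry-by-entry:
  C[0][0] = min over k of (A[0][0] + B[0][0] = -2 + 6 = 4, A[0][1] + B[1][0] = 4 + -3 = 1, A[0][2] + B[2][0] = -1 + 1 = 0) = 0 (attained at k = 2)
  C[0][1] = min over k of (A[0][0] + B[0][1] = -2 + -4 = -6, A[0][1] + B[1][1] = 4 + 0 = 4, A[0][2] + B[2][1] = -1 + -5 = -6) = -6 (attained at k = 0)
  C[0][2] = min over k of (A[0][0] + B[0][2] = -2 + -5 = -7, A[0][1] + B[1][2] = 4 + 5 = 9, A[0][2] + B[2][2] = -1 + 1 = 0) = -7 (attained at k = 0)
  C[1][0] = min over k of (A[1][0] + B[0][0] = 10 + 6 = 16, A[1][1] + B[1][0] = -5 + -3 = -8, A[1][2] + B[2][0] = -2 + 1 = -1) = -8 (attained at k = 1)
  C[1][1] = min over k of (A[1][0] + B[0][1] = 10 + -4 = 6, A[1][1] + B[1][1] = -5 + 0 = -5, A[1][2] + B[2][1] = -2 + -5 = -7) = -7 (attained at k = 2)
  C[1][2] = min over k of (A[1][0] + B[0][2] = 10 + -5 = 5, A[1][1] + B[1][2] = -5 + 5 = 0, A[1][2] + B[2][2] = -2 + 1 = -1) = -1 (attained at k = 2)
  C[2][0] = min over k of (A[2][0] + B[0][0] = 8 + 6 = 14, A[2][1] + B[1][0] = 2 + -3 = -1, A[2][2] + B[2][0] = 7 + 1 = 8) = -1 (attained at k = 1)
  C[2][1] = min over k of (A[2][0] + B[0][1] = 8 + -4 = 4, A[2][1] + B[1][1] = 2 + 0 = 2, A[2][2] + B[2][1] = 7 + -5 = 2) = 2 (attained at k = 1)
  C[2][2] = min over k of (A[2][0] + B[0][2] = 8 + -5 = 3, A[2][1] + B[1][2] = 2 + 5 = 7, A[2][2] + B[2][2] = 7 + 1 = 8) = 3 (attained at k = 0)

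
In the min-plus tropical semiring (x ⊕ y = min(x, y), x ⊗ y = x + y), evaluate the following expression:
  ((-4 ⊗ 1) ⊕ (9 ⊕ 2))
((-4 ⊗ 1) ⊕ (9 ⊕ 2)) = -3

Expand innermost to outermost. Recall ⊕ takes the minimum of its arguments and ⊗ takes their sum. Working out the expression ((-4 ⊗ 1) ⊕ (9 ⊕ 2)) gives -3.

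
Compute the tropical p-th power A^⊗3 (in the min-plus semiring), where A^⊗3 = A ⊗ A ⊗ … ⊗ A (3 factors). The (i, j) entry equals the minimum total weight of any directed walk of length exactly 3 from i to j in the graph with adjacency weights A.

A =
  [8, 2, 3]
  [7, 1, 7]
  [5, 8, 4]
A^⊗3 =
  [10, 4, 10]
  [9, 3, 9]
  [13, 8, 12]

Each entry (A^⊗3)_ij equals the minimum over all length-3 walks i = v_0 → v_1 → … → v_3 = j of Σ_t A[v_t][v_{t+1}]. For example, for (i, j) = (0, 2) we minimise over 9 possible intermediate vertex sequences; the minimum is 10, attained along the walk 0 → 1 → 1 → 2.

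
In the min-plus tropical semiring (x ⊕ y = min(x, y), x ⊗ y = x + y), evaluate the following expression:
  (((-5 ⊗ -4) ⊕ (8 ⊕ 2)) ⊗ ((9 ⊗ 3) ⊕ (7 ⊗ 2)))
(((-5 ⊗ -4) ⊕ (8 ⊕ 2)) ⊗ ((9 ⊗ 3) ⊕ (7 ⊗ 2))) = 0

Expand innermost to outermost. Recall ⊕ takes the minimum of its arguments and ⊗ takes their sum. Working out the expression (((-5 ⊗ -4) ⊕ (8 ⊕ 2)) ⊗ ((9 ⊗ 3) ⊕ (7 ⊗ 2))) gives 0.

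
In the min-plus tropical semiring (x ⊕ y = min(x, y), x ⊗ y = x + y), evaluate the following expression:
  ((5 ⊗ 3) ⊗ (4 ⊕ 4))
((5 ⊗ 3) ⊗ (4 ⊕ 4)) = 12

Expand innermost to outermost. Recall ⊕ takes the minimum of its arguments and ⊗ takes their sum. Working out the expression ((5 ⊗ 3) ⊗ (4 ⊕ 4)) gives 12.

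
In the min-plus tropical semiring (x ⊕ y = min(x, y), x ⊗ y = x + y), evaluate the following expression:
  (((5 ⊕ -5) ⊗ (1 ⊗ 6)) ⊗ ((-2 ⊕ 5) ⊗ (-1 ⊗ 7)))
(((5 ⊕ -5) ⊗ (1 ⊗ 6)) ⊗ ((-2 ⊕ 5) ⊗ (-1 ⊗ 7))) = 6

Expand innermost to outermost. Recall ⊕ takes the minimum of its arguments and ⊗ takes their sum. Working out the expression (((5 ⊕ -5) ⊗ (1 ⊗ 6)) ⊗ ((-2 ⊕ 5) ⊗ (-1 ⊗ 7))) gives 6.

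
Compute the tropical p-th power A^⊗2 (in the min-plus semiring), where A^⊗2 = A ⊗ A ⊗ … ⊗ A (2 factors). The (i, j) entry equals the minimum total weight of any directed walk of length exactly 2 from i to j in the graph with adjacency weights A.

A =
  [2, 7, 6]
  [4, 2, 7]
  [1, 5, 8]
A^⊗2 =
  [4, 9, 8]
  [6, 4, 9]
  [3, 7, 7]

Each entry (A^⊗2)_ij equals the minimum over all length-2 walks i = v_0 → v_1 → … → v_2 = j of Σ_t A[v_t][v_{t+1}]. For example, for (i, j) = (0, 2) we minimise over 3 possible intermediate vertex sequences; the minimum is 8, attained along the walk 0 → 0 → 2.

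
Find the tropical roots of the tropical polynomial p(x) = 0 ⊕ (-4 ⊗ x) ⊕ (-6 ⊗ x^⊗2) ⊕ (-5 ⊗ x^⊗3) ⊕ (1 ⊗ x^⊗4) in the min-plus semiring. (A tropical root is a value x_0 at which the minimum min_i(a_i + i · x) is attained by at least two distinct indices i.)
Roots: {-6, -1, 2, 4}

Each tropical root is a break point of the lower envelope of the lines y = a_i + i · x (there are 5 lines, with slopes 0, 1, ..., 4). Only the lines that attain the minimum somewhere contribute to roots; other lines are dominated. Here the surviving (envelope) indices are i = 4, i = 3, i = 2, i = 1, i = 0.
Intersections between consecutive envelope lines give the roots: for adjacent envelope indices i < j the intersection is x = (a_i − a_j) / (j − i). Reading off the sorted break points: {-6, -1, 2, 4}.
Verification: at each break x_0, at least two indices attain the minimum of min_i(a_i + i · x_0).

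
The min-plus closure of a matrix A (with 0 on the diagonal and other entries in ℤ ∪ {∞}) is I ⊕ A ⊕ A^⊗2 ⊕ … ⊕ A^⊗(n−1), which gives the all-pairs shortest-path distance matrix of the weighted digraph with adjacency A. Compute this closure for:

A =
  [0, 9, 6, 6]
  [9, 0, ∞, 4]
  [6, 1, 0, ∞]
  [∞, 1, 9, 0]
Closure =
  [0, 7, 6, 6]
  [9, 0, 13, 4]
  [6, 1, 0, 5]
  [10, 1, 9, 0]

This is the Floyd-Warshall all-pairs shortest-path computation. For each intermediate vertex k = 0, 1, …, 3, update dist[i][j] ← min(dist[i][j], dist[i][k] + dist[k][j]). The final matrix gives, for each (i, j), the minimum total weight of any directed path from i to j (possibly empty when i = j).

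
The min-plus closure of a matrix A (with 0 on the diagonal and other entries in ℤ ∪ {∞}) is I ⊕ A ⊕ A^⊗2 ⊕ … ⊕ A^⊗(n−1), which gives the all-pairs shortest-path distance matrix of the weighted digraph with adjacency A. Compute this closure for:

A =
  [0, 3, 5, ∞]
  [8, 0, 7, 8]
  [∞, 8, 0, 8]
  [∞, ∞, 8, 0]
Closure =
  [0, 3, 5, 11]
  [8, 0, 7, 8]
  [16, 8, 0, 8]
  [24, 16, 8, 0]

This is the Floyd-Warshall all-pairs shortest-path computation. For each intermediate vertex k = 0, 1, …, 3, update dist[i][j] ← min(dist[i][j], dist[i][k] + dist[k][j]). The final matrix gives, for each (i, j), the minimum total weight of any directed path from i to j (possibly empty when i = j).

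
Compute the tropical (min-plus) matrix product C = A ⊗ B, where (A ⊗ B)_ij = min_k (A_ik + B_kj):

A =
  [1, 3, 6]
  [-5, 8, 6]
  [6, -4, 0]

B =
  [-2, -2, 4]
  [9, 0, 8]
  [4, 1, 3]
A ⊗ B =
  [-1, -1, 5]
  [-7, -7, -1]
  [4, -4, 3]

Apply the min-plus product entry-by-entry:
  C[0][0] = min over k of (A[0][0] + B[0][0] = 1 + -2 = -1, A[0][1] + B[1][0] = 3 + 9 = 12, A[0][2] + B[2][0] = 6 + 4 = 10) = -1 (attained at k = 0)
  C[0][1] = min over k of (A[0][0] + B[0][1] = 1 + -2 = -1, A[0][1] + B[1][1] = 3 + 0 = 3, A[0][2] + B[2][1] = 6 + 1 = 7) = -1 (attained at k = 0)
  C[0][2] = min over k of (A[0][0] + B[0][2] = 1 + 4 = 5, A[0][1] + B[1][2] = 3 + 8 = 11, A[0][2] + B[2][2] = 6 + 3 = 9) = 5 (attained at k = 0)
  C[1][0] = min over k of (A[1][0] + B[0][0] = -5 + -2 = -7, A[1][1] + B[1][0] = 8 + 9 = 17, A[1][2] + B[2][0] = 6 + 4 = 10) = -7 (attained at k = 0)
  C[1][1] = min over k of (A[1][0] + B[0][1] = -5 + -2 = -7, A[1][1] + B[1][1] = 8 + 0 = 8, A[1][2] + B[2][1] = 6 + 1 = 7) = -7 (attained at k = 0)
  C[1][2] = min over k of (A[1][0] + B[0][2] = -5 + 4 = -1, A[1][1] + B[1][2] = 8 + 8 = 16, A[1][2] + B[2][2] = 6 + 3 = 9) = -1 (attained at k = 0)
  C[2][0] = min over k of (A[2][0] + B[0][0] = 6 + -2 = 4, A[2][1] + B[1][0] = -4 + 9 = 5, A[2][2] + B[2][0] = 0 + 4 = 4) = 4 (attained at k = 0)
  C[2][1] = min over k of (A[2][0] + B[0][1] = 6 + -2 = 4, A[2][1] + B[1][1] = -4 + 0 = -4, A[2][2] + B[2][1] = 0 + 1 = 1) = -4 (attained at k = 1)
  C[2][2] = min over k of (A[2][0] + B[0][2] = 6 + 4 = 10, A[2][1] + B[1][2] = -4 + 8 = 4, A[2][2] + B[2][2] = 0 + 3 = 3) = 3 (attained at k = 2)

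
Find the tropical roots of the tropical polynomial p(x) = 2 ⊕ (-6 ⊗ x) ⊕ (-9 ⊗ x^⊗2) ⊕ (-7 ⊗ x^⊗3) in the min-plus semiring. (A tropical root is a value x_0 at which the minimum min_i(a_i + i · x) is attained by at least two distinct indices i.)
Roots: {-2, 3, 8}

Each tropical root is a break point of the lower envelope of the lines y = a_i + i · x (there are 4 lines, with slopes 0, 1, ..., 3). Only the lines that attain the minimum somewhere contribute to roots; other lines are dominated. Here the surviving (envelope) indices are i = 3, i = 2, i = 1, i = 0.
Intersections between consecutive envelope lines give the roots: for adjacent envelope indices i < j the intersection is x = (a_i − a_j) / (j − i). Reading off the sorted break points: {-2, 3, 8}.
Verification: at each break x_0, at least two indices attain the minimum of min_i(a_i + i · x_0).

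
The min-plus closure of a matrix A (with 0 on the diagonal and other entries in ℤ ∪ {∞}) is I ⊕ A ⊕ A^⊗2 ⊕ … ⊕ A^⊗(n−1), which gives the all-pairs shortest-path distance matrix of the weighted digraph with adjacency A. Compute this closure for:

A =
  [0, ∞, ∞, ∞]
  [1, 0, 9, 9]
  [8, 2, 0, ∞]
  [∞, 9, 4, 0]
Closure =
  [0, ∞, ∞, ∞]
  [1, 0, 9, 9]
  [3, 2, 0, 11]
  [7, 6, 4, 0]

This is the Floyd-Warshall all-pairs shortest-path computation. For each intermediate vertex k = 0, 1, …, 3, update dist[i][j] ← min(dist[i][j], dist[i][k] + dist[k][j]). The final matrix gives, for each (i, j), the minimum total weight of any directed path from i to j (possibly empty when i = j).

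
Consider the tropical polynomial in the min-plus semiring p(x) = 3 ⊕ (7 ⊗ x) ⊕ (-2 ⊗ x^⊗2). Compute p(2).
p(2) = 2

A tropical monomial a ⊗ x^⊗i evaluates to a + i · x. Evaluating each term at x = 2:
  Term 0 contributes 3 + 0 · 2 = 3
  Term 1 contributes 7 + 1 · 2 = 9
  Term 2 contributes -2 + 2 · 2 = 2
p(2) = ⊕ of these = min[3, 9, 2] = 2.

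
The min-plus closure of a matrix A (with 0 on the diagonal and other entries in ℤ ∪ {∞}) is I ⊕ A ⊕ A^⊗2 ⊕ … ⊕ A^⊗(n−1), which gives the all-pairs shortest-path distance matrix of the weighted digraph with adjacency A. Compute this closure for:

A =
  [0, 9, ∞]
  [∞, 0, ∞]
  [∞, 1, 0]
Closure =
  [0, 9, ∞]
  [∞, 0, ∞]
  [∞, 1, 0]

This is the Floyd-Warshall all-pairs shortest-path computation. For each intermediate vertex k = 0, 1, …, 2, update dist[i][j] ← min(dist[i][j], dist[i][k] + dist[k][j]). The final matrix gives, for each (i, j), the minimum total weight of any directed path from i to j (possibly empty when i = j).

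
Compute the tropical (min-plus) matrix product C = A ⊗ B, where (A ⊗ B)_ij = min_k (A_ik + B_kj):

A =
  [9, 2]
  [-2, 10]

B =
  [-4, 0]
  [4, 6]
A ⊗ B =
  [5, 8]
  [-6, -2]

Apply the min-plus product entry-by-entry:
  C[0][0] = min over k of (A[0][0] + B[0][0] = 9 + -4 = 5, A[0][1] + B[1][0] = 2 + 4 = 6) = 5 (attained at k = 0)
  C[0][1] = min over k of (A[0][0] + B[0][1] = 9 + 0 = 9, A[0][1] + B[1][1] = 2 + 6 = 8) = 8 (attained at k = 1)
  C[1][0] = min over k of (A[1][0] + B[0][0] = -2 + -4 = -6, A[1][1] + B[1][0] = 10 + 4 = 14) = -6 (attained at k = 0)
  C[1][1] = min over k of (A[1][0] + B[0][1] = -2 + 0 = -2, A[1][1] + B[1][1] = 10 + 6 = 16) = -2 (attained at k = 0)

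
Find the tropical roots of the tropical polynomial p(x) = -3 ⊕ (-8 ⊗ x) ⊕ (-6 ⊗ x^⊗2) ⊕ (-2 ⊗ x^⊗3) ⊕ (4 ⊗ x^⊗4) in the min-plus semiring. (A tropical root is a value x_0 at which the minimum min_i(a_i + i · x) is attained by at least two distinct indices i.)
Roots: {-6, -4, -2, 5}

Each tropical root is a break point of the lower envelope of the lines y = a_i + i · x (there are 5 lines, with slopes 0, 1, ..., 4). Only the lines that attain the minimum somewhere contribute to roots; other lines are dominated. Here the surviving (envelope) indices are i = 4, i = 3, i = 2, i = 1, i = 0.
Intersections between consecutive envelope lines give the roots: for adjacent envelope indices i < j the intersection is x = (a_i − a_j) / (j − i). Reading off the sorted break points: {-6, -4, -2, 5}.
Verification: at each break x_0, at least two indices attain the minimum of min_i(a_i + i · x_0).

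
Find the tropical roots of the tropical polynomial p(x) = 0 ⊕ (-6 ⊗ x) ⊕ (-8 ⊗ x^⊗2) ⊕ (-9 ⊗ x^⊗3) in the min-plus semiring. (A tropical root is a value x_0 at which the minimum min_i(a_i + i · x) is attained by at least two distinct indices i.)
Roots: {1, 2, 6}

Each tropical root is a break point of the lower envelope of the lines y = a_i + i · x (there are 4 lines, with slopes 0, 1, ..., 3). Only the lines that attain the minimum somewhere contribute to roots; other lines are dominated. Here the surviving (envelope) indices are i = 3, i = 2, i = 1, i = 0.
Intersections between consecutive envelope lines give the roots: for adjacent envelope indices i < j the intersection is x = (a_i − a_j) / (j − i). Reading off the sorted break points: {1, 2, 6}.
Verification: at each break x_0, at least two indices attain the minimum of min_i(a_i + i · x_0).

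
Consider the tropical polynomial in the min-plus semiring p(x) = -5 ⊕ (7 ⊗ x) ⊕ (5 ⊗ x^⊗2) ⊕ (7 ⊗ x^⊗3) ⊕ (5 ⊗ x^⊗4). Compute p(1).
p(1) = -5

A tropical monomial a ⊗ x^⊗i evaluates to a + i · x. Evaluating each term at x = 1:
  Term 0 contributes -5 + 0 · 1 = -5
  Term 1 contributes 7 + 1 · 1 = 8
  Term 2 contributes 5 + 2 · 1 = 7
  Term 3 contributes 7 + 3 · 1 = 10
  Term 4 contributes 5 + 4 · 1 = 9
p(1) = ⊕ of these = min[-5, 8, 7, 10, 9] = -5.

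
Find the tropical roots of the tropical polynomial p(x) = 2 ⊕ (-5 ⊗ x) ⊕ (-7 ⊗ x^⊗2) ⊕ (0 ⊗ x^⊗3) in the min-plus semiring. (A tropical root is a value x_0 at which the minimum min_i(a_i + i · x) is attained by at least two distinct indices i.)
Roots: {-7, 2, 7}

Each tropical root is a break point of the lower envelope of the lines y = a_i + i · x (there are 4 lines, with slopes 0, 1, ..., 3). Only the lines that attain the minimum somewhere contribute to roots; other lines are dominated. Here the surviving (envelope) indices are i = 3, i = 2, i = 1, i = 0.
Intersections between consecutive envelope lines give the roots: for adjacent envelope indices i < j the intersection is x = (a_i − a_j) / (j − i). Reading off the sorted break points: {-7, 2, 7}.
Verification: at each break x_0, at least two indices attain the minimum of min_i(a_i + i · x_0).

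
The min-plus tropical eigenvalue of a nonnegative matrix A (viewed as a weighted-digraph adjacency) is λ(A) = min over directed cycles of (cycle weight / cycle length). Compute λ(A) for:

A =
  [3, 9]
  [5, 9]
λ(A) = 3

Enumerate directed cycles and compute their means (weight / length). Sample:
  cycle 0 → 0: weight = 3, length = 1, mean = 3/1 ≈ 3.000
  cycle 1 → 1: weight = 9, length = 1, mean = 9/1 ≈ 9.000
  cycle 0 → 1 → 0: weight = 14, length = 2, mean = 14/2 ≈ 7.000
  cycle 1 → 0 → 1: weight = 14, length = 2, mean = 14/2 ≈ 7.000
Minimum mean = 3.000, attained e.g. along the cycle 0 → 0 with weight 3 and length 1. So λ(A) = 3/1 = 3.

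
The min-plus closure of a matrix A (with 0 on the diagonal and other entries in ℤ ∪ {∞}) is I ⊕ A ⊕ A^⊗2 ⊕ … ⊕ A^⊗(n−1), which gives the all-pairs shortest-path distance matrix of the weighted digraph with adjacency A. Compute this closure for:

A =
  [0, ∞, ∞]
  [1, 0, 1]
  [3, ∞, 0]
Closure =
  [0, ∞, ∞]
  [1, 0, 1]
  [3, ∞, 0]

This is the Floyd-Warshall all-pairs shortest-path computation. For each intermediate vertex k = 0, 1, …, 2, update dist[i][j] ← min(dist[i][j], dist[i][k] + dist[k][j]). The final matrix gives, for each (i, j), the minimum total weight of any directed path from i to j (possibly empty when i = j).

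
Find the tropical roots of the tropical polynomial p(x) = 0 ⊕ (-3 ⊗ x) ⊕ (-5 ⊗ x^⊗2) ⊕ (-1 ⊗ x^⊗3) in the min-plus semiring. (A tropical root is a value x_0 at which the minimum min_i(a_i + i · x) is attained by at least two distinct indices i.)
Roots: {-4, 2, 3}

Each tropical root is a break point of the lower envelope of the lines y = a_i + i · x (there are 4 lines, with slopes 0, 1, ..., 3). Only the lines that attain the minimum somewhere contribute to roots; other lines are dominated. Here the surviving (envelope) indices are i = 3, i = 2, i = 1, i = 0.
Intersections between consecutive envelope lines give the roots: for adjacent envelope indices i < j the intersection is x = (a_i − a_j) / (j − i). Reading off the sorted break points: {-4, 2, 3}.
Verification: at each break x_0, at least two indices attain the minimum of min_i(a_i + i · x_0).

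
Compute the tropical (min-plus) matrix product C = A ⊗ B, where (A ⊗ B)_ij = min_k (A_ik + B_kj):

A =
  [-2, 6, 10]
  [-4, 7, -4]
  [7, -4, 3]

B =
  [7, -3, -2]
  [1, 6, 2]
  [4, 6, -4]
A ⊗ B =
  [5, -5, -4]
  [0, -7, -8]
  [-3, 2, -2]

Apply the min-plus product entry-by-entry:
  C[0][0] = min over k of (A[0][0] + B[0][0] = -2 + 7 = 5, A[0][1] + B[1][0] = 6 + 1 = 7, A[0][2] + B[2][0] = 10 + 4 = 14) = 5 (attained at k = 0)
  C[0][1] = min over k of (A[0][0] + B[0][1] = -2 + -3 = -5, A[0][1] + B[1][1] = 6 + 6 = 12, A[0][2] + B[2][1] = 10 + 6 = 16) = -5 (attained at k = 0)
  C[0][2] = min over k of (A[0][0] + B[0][2] = -2 + -2 = -4, A[0][1] + B[1][2] = 6 + 2 = 8, A[0][2] + B[2][2] = 10 + -4 = 6) = -4 (attained at k = 0)
  C[1][0] = min over k of (A[1][0] + B[0][0] = -4 + 7 = 3, A[1][1] + B[1][0] = 7 + 1 = 8, A[1][2] + B[2][0] = -4 + 4 = 0) = 0 (attained at k = 2)
  C[1][1] = min over k of (A[1][0] + B[0][1] = -4 + -3 = -7, A[1][1] + B[1][1] = 7 + 6 = 13, A[1][2] + B[2][1] = -4 + 6 = 2) = -7 (attained at k = 0)
  C[1][2] = min over k of (A[1][0] + B[0][2] = -4 + -2 = -6, A[1][1] + B[1][2] = 7 + 2 = 9, A[1][2] + B[2][2] = -4 + -4 = -8) = -8 (attained at k = 2)
  C[2][0] = min over k of (A[2][0] + B[0][0] = 7 + 7 = 14, A[2][1] + B[1][0] = -4 + 1 = -3, A[2][2] + B[2][0] = 3 + 4 = 7) = -3 (attained at k = 1)
  C[2][1] = min over k of (A[2][0] + B[0][1] = 7 + -3 = 4, A[2][1] + B[1][1] = -4 + 6 = 2, A[2][2] + B[2][1] = 3 + 6 = 9) = 2 (attained at k = 1)
  C[2][2] = min over k of (A[2][0] + B[0][2] = 7 + -2 = 5, A[2][1] + B[1][2] = -4 + 2 = -2, A[2][2] + B[2][2] = 3 + -4 = -1) = -2 (attained at k = 1)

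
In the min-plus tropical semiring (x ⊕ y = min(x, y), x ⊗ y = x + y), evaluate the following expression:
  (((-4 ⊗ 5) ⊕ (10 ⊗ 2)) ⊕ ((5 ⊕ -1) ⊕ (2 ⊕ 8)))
(((-4 ⊗ 5) ⊕ (10 ⊗ 2)) ⊕ ((5 ⊕ -1) ⊕ (2 ⊕ 8))) = -1

Expand innermost to outermost. Recall ⊕ takes the minimum of its arguments and ⊗ takes their sum. Working out the expression (((-4 ⊗ 5) ⊕ (10 ⊗ 2)) ⊕ ((5 ⊕ -1) ⊕ (2 ⊕ 8))) gives -1.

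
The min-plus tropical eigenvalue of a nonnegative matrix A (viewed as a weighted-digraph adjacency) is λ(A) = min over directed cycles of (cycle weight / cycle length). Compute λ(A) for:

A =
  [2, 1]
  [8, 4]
λ(A) = 2

Enumerate directed cycles and compute their means (weight / length). Sample:
  cycle 0 → 0: weight = 2, length = 1, mean = 2/1 ≈ 2.000
  cycle 1 → 1: weight = 4, length = 1, mean = 4/1 ≈ 4.000
  cycle 0 → 1 → 0: weight = 9, length = 2, mean = 9/2 ≈ 4.500
  cycle 1 → 0 → 1: weight = 9, length = 2, mean = 9/2 ≈ 4.500
Minimum mean = 2.000, attained e.g. along the cycle 0 → 0 with weight 2 and length 1. So λ(A) = 2/1 = 2.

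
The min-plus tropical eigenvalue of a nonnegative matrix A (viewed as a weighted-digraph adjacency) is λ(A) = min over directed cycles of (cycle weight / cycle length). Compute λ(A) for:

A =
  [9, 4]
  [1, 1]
λ(A) = 1

Enumerate directed cycles and compute their means (weight / length). Sample:
  cycle 0 → 0: weight = 9, length = 1, mean = 9/1 ≈ 9.000
  cycle 1 → 1: weight = 1, length = 1, mean = 1/1 ≈ 1.000
  cycle 0 → 1 → 0: weight = 5, length = 2, mean = 5/2 ≈ 2.500
  cycle 1 → 0 → 1: weight = 5, length = 2, mean = 5/2 ≈ 2.500
Minimum mean = 1.000, attained e.g. along the cycle 1 → 1 with weight 1 and length 1. So λ(A) = 1/1 = 1.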